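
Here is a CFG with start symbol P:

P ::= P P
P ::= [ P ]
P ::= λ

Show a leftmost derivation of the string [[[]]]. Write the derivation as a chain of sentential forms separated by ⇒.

P⇒PP⇒[P]P⇒[[P]]P⇒[[[P]]]P⇒[[[]]]P⇒[[[]]]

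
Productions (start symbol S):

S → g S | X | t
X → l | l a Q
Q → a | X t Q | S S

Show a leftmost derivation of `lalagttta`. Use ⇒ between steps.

S⇒X⇒laQ⇒laXtQ⇒lalaQtQ⇒lalaSStQ⇒lalagSStQ⇒lalagtStQ⇒lalagtttQ⇒lalagttta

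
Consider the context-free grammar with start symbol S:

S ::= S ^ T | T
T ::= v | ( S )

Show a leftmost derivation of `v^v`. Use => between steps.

S => S^T   [S ::= S ^ T]
S^T => T^T   [S ::= T]
T^T => v^T   [T ::= v]
v^T => v^v   [T ::= v]

S => S^T => T^T => v^T => v^v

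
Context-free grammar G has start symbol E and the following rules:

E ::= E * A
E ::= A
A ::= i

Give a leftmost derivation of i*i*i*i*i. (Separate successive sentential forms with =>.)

E => E*A => E*A*A => E*A*A*A => E*A*A*A*A => A*A*A*A*A => i*A*A*A*A => i*i*A*A*A => i*i*i*A*A => i*i*i*i*A => i*i*i*i*i

E => E*A   [E ::= E * A]
E*A => E*A*A   [E ::= E * A]
E*A*A => E*A*A*A   [E ::= E * A]
E*A*A*A => E*A*A*A*A   [E ::= E * A]
E*A*A*A*A => A*A*A*A*A   [E ::= A]
A*A*A*A*A => i*A*A*A*A   [A ::= i]
i*A*A*A*A => i*i*A*A*A   [A ::= i]
i*i*A*A*A => i*i*i*A*A   [A ::= i]
i*i*i*A*A => i*i*i*i*A   [A ::= i]
i*i*i*i*A => i*i*i*i*i   [A ::= i]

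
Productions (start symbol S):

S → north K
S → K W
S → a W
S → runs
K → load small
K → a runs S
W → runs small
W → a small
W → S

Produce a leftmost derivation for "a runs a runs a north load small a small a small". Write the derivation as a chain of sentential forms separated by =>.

S => K W   [S → K W]
K W => a runs S W   [K → a runs S]
a runs S W => a runs K W W   [S → K W]
a runs K W W => a runs a runs S W W   [K → a runs S]
a runs a runs S W W => a runs a runs a W W W   [S → a W]
a runs a runs a W W W => a runs a runs a S W W   [W → S]
a runs a runs a S W W => a runs a runs a north K W W   [S → north K]
a runs a runs a north K W W => a runs a runs a north load small W W   [K → load small]
a runs a runs a north load small W W => a runs a runs a north load small a small W   [W → a small]
a runs a runs a north load small a small W => a runs a runs a north load small a small a small   [W → a small]

S => K W => a runs S W => a runs K W W => a runs a runs S W W => a runs a runs a W W W => a runs a runs a S W W => a runs a runs a north K W W => a runs a runs a north load small W W => a runs a runs a north load small a small W => a runs a runs a north load small a small a small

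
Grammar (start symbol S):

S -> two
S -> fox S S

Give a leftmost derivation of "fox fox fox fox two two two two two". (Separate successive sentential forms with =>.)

S => fox S S => fox fox S S S => fox fox fox S S S S => fox fox fox fox S S S S S => fox fox fox fox two S S S S => fox fox fox fox two two S S S => fox fox fox fox two two two S S => fox fox fox fox two two two two S => fox fox fox fox two two two two two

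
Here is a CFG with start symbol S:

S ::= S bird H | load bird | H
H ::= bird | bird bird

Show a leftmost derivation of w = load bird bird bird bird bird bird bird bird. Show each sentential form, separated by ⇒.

S ⇒ S bird H ⇒ S bird H bird H ⇒ S bird H bird H bird H ⇒ load bird bird H bird H bird H ⇒ load bird bird bird bird H bird H ⇒ load bird bird bird bird bird bird H ⇒ load bird bird bird bird bird bird bird bird

S ⇒ S bird H   [S ::= S bird H]
S bird H ⇒ S bird H bird H   [S ::= S bird H]
S bird H bird H ⇒ S bird H bird H bird H   [S ::= S bird H]
S bird H bird H bird H ⇒ load bird bird H bird H bird H   [S ::= load bird]
load bird bird H bird H bird H ⇒ load bird bird bird bird H bird H   [H ::= bird]
load bird bird bird bird H bird H ⇒ load bird bird bird bird bird bird H   [H ::= bird]
load bird bird bird bird bird bird H ⇒ load bird bird bird bird bird bird bird bird   [H ::= bird bird]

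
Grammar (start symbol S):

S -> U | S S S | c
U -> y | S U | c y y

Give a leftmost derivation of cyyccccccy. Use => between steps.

S => U   [S -> U]
U => SU   [U -> S U]
SU => SSSU   [S -> S S S]
SSSU => SSSSSU   [S -> S S S]
SSSSSU => SSSSSSSU   [S -> S S S]
SSSSSSSU => USSSSSSU   [S -> U]
USSSSSSU => cyySSSSSSU   [U -> c y y]
cyySSSSSSU => cyycSSSSSU   [S -> c]
cyycSSSSSU => cyyccSSSSU   [S -> c]
cyyccSSSSU => cyycccSSSU   [S -> c]
cyycccSSSU => cyyccccSSU   [S -> c]
cyyccccSSU => cyycccccSU   [S -> c]
cyycccccSU => cyyccccccU   [S -> c]
cyyccccccU => cyyccccccy   [U -> y]

S => U => SU => SSSU => SSSSSU => SSSSSSSU => USSSSSSU => cyySSSSSSU => cyycSSSSSU => cyyccSSSSU => cyycccSSSU => cyyccccSSU => cyycccccSU => cyyccccccU => cyyccccccy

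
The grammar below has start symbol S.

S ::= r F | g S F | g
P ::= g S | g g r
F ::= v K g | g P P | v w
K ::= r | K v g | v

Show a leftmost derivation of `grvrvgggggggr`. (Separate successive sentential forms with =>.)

S=>gSF=>grFF=>grvKgF=>grvKvggF=>grvrvggF=>grvrvgggPP=>grvrvggggSP=>grvrvgggggP=>grvrvgggggggr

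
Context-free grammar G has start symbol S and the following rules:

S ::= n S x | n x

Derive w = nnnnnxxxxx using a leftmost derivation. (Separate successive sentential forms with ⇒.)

S⇒nSx⇒nnSxx⇒nnnSxxx⇒nnnnSxxxx⇒nnnnnxxxxx

S ⇒ nSx   [S ::= n S x]
nSx ⇒ nnSxx   [S ::= n S x]
nnSxx ⇒ nnnSxxx   [S ::= n S x]
nnnSxxx ⇒ nnnnSxxxx   [S ::= n S x]
nnnnSxxxx ⇒ nnnnnxxxxx   [S ::= n x]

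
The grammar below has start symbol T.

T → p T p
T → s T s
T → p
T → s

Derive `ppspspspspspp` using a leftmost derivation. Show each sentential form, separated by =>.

T=>pTp=>ppTpp=>ppsTspp=>ppspTpspp=>ppspsTspspp=>ppspspTpspspp=>ppspspspspspp

T => pTp   [T → p T p]
pTp => ppTpp   [T → p T p]
ppTpp => ppsTspp   [T → s T s]
ppsTspp => ppspTpspp   [T → p T p]
ppspTpspp => ppspsTspspp   [T → s T s]
ppspsTspspp => ppspspTpspspp   [T → p T p]
ppspspTpspspp => ppspspspspspp   [T → s]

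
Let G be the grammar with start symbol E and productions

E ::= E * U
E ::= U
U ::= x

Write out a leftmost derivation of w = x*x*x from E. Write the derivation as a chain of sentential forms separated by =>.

E => E*U => E*U*U => U*U*U => x*U*U => x*x*U => x*x*x

E => E*U   [E ::= E * U]
E*U => E*U*U   [E ::= E * U]
E*U*U => U*U*U   [E ::= U]
U*U*U => x*U*U   [U ::= x]
x*U*U => x*x*U   [U ::= x]
x*x*U => x*x*x   [U ::= x]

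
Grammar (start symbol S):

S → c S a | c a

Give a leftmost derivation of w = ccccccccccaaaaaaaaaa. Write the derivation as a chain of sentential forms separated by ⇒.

S ⇒ cSa ⇒ ccSaa ⇒ cccSaaa ⇒ ccccSaaaa ⇒ cccccSaaaaa ⇒ ccccccSaaaaaa ⇒ cccccccSaaaaaaa ⇒ ccccccccSaaaaaaaa ⇒ cccccccccSaaaaaaaaa ⇒ ccccccccccaaaaaaaaaa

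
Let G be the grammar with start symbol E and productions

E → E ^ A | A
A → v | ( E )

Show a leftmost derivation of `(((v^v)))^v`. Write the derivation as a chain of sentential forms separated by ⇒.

E ⇒ E^A ⇒ A^A ⇒ (E)^A ⇒ (A)^A ⇒ ((E))^A ⇒ ((A))^A ⇒ (((E)))^A ⇒ (((E^A)))^A ⇒ (((A^A)))^A ⇒ (((v^A)))^A ⇒ (((v^v)))^A ⇒ (((v^v)))^v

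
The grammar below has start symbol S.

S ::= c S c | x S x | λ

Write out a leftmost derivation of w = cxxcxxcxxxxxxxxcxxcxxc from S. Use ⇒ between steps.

S ⇒ cSc ⇒ cxSxc ⇒ cxxSxxc ⇒ cxxcScxxc ⇒ cxxcxSxcxxc ⇒ cxxcxxSxxcxxc ⇒ cxxcxxcScxxcxxc ⇒ cxxcxxcxSxcxxcxxc ⇒ cxxcxxcxxSxxcxxcxxc ⇒ cxxcxxcxxxSxxxcxxcxxc ⇒ cxxcxxcxxxxSxxxxcxxcxxc ⇒ cxxcxxcxxxxxxxxcxxcxxc

S ⇒ cSc   [S ::= c S c]
cSc ⇒ cxSxc   [S ::= x S x]
cxSxc ⇒ cxxSxxc   [S ::= x S x]
cxxSxxc ⇒ cxxcScxxc   [S ::= c S c]
cxxcScxxc ⇒ cxxcxSxcxxc   [S ::= x S x]
cxxcxSxcxxc ⇒ cxxcxxSxxcxxc   [S ::= x S x]
cxxcxxSxxcxxc ⇒ cxxcxxcScxxcxxc   [S ::= c S c]
cxxcxxcScxxcxxc ⇒ cxxcxxcxSxcxxcxxc   [S ::= x S x]
cxxcxxcxSxcxxcxxc ⇒ cxxcxxcxxSxxcxxcxxc   [S ::= x S x]
cxxcxxcxxSxxcxxcxxc ⇒ cxxcxxcxxxSxxxcxxcxxc   [S ::= x S x]
cxxcxxcxxxSxxxcxxcxxc ⇒ cxxcxxcxxxxSxxxxcxxcxxc   [S ::= x S x]
cxxcxxcxxxxSxxxxcxxcxxc ⇒ cxxcxxcxxxxxxxxcxxcxxc   [S ::= λ]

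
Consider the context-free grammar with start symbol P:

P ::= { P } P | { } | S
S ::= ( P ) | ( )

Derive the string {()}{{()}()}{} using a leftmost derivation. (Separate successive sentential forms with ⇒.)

P ⇒ {P}P   [P ::= { P } P]
{P}P ⇒ {S}P   [P ::= S]
{S}P ⇒ {()}P   [S ::= ( )]
{()}P ⇒ {()}{P}P   [P ::= { P } P]
{()}{P}P ⇒ {()}{{P}P}P   [P ::= { P } P]
{()}{{P}P}P ⇒ {()}{{S}P}P   [P ::= S]
{()}{{S}P}P ⇒ {()}{{()}P}P   [S ::= ( )]
{()}{{()}P}P ⇒ {()}{{()}S}P   [P ::= S]
{()}{{()}S}P ⇒ {()}{{()}()}P   [S ::= ( )]
{()}{{()}()}P ⇒ {()}{{()}()}{}   [P ::= { }]

P⇒{P}P⇒{S}P⇒{()}P⇒{()}{P}P⇒{()}{{P}P}P⇒{()}{{S}P}P⇒{()}{{()}P}P⇒{()}{{()}S}P⇒{()}{{()}()}P⇒{()}{{()}()}{}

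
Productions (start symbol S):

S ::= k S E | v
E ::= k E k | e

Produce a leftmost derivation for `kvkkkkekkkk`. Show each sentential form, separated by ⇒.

S ⇒ kSE   [S ::= k S E]
kSE ⇒ kvE   [S ::= v]
kvE ⇒ kvkEk   [E ::= k E k]
kvkEk ⇒ kvkkEkk   [E ::= k E k]
kvkkEkk ⇒ kvkkkEkkk   [E ::= k E k]
kvkkkEkkk ⇒ kvkkkkEkkkk   [E ::= k E k]
kvkkkkEkkkk ⇒ kvkkkkekkkk   [E ::= e]

S⇒kSE⇒kvE⇒kvkEk⇒kvkkEkk⇒kvkkkEkkk⇒kvkkkkEkkkk⇒kvkkkkekkkk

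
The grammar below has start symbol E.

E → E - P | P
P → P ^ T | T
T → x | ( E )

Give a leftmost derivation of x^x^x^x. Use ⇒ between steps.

E ⇒ P   [E → P]
P ⇒ P^T   [P → P ^ T]
P^T ⇒ P^T^T   [P → P ^ T]
P^T^T ⇒ P^T^T^T   [P → P ^ T]
P^T^T^T ⇒ T^T^T^T   [P → T]
T^T^T^T ⇒ x^T^T^T   [T → x]
x^T^T^T ⇒ x^x^T^T   [T → x]
x^x^T^T ⇒ x^x^x^T   [T → x]
x^x^x^T ⇒ x^x^x^x   [T → x]

E ⇒ P ⇒ P^T ⇒ P^T^T ⇒ P^T^T^T ⇒ T^T^T^T ⇒ x^T^T^T ⇒ x^x^T^T ⇒ x^x^x^T ⇒ x^x^x^x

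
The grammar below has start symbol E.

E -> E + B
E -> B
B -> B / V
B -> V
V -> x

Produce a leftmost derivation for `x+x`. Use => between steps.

E => E+B => B+B => V+B => x+B => x+V => x+x

E => E+B   [E -> E + B]
E+B => B+B   [E -> B]
B+B => V+B   [B -> V]
V+B => x+B   [V -> x]
x+B => x+V   [B -> V]
x+V => x+x   [V -> x]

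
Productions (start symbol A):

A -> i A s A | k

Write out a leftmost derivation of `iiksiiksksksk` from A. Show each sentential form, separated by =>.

A => iAsA => iiAsAsA => iiksAsA => iiksiAsAsA => iiksiiAsAsAsA => iiksiiksAsAsA => iiksiiksksAsA => iiksiiksksksA => iiksiiksksksk

A => iAsA   [A -> i A s A]
iAsA => iiAsAsA   [A -> i A s A]
iiAsAsA => iiksAsA   [A -> k]
iiksAsA => iiksiAsAsA   [A -> i A s A]
iiksiAsAsA => iiksiiAsAsAsA   [A -> i A s A]
iiksiiAsAsAsA => iiksiiksAsAsA   [A -> k]
iiksiiksAsAsA => iiksiiksksAsA   [A -> k]
iiksiiksksAsA => iiksiiksksksA   [A -> k]
iiksiiksksksA => iiksiiksksksk   [A -> k]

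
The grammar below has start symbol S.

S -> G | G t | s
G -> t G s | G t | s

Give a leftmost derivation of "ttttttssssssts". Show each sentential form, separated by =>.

S => G   [S -> G]
G => tGs   [G -> t G s]
tGs => tGts   [G -> G t]
tGts => ttGsts   [G -> t G s]
ttGsts => tttGssts   [G -> t G s]
tttGssts => ttttGsssts   [G -> t G s]
ttttGsssts => tttttGssssts   [G -> t G s]
tttttGssssts => ttttttGsssssts   [G -> t G s]
ttttttGsssssts => ttttttssssssts   [G -> s]

S => G => tGs => tGts => ttGsts => tttGssts => ttttGsssts => tttttGssssts => ttttttGsssssts => ttttttssssssts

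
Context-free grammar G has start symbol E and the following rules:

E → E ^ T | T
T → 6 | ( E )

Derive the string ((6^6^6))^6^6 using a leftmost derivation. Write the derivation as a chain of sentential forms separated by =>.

E=>E^T=>E^T^T=>T^T^T=>(E)^T^T=>(T)^T^T=>((E))^T^T=>((E^T))^T^T=>((E^T^T))^T^T=>((T^T^T))^T^T=>((6^T^T))^T^T=>((6^6^T))^T^T=>((6^6^6))^T^T=>((6^6^6))^6^T=>((6^6^6))^6^6

E => E^T   [E → E ^ T]
E^T => E^T^T   [E → E ^ T]
E^T^T => T^T^T   [E → T]
T^T^T => (E)^T^T   [T → ( E )]
(E)^T^T => (T)^T^T   [E → T]
(T)^T^T => ((E))^T^T   [T → ( E )]
((E))^T^T => ((E^T))^T^T   [E → E ^ T]
((E^T))^T^T => ((E^T^T))^T^T   [E → E ^ T]
((E^T^T))^T^T => ((T^T^T))^T^T   [E → T]
((T^T^T))^T^T => ((6^T^T))^T^T   [T → 6]
((6^T^T))^T^T => ((6^6^T))^T^T   [T → 6]
((6^6^T))^T^T => ((6^6^6))^T^T   [T → 6]
((6^6^6))^T^T => ((6^6^6))^6^T   [T → 6]
((6^6^6))^6^T => ((6^6^6))^6^6   [T → 6]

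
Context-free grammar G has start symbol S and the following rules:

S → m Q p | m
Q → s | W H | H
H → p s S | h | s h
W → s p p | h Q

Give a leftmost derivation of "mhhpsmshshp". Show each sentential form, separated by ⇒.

S ⇒ mQp ⇒ mWHp ⇒ mhQHp ⇒ mhWHHp ⇒ mhhQHHp ⇒ mhhHHHp ⇒ mhhpsSHHp ⇒ mhhpsmHHp ⇒ mhhpsmshHp ⇒ mhhpsmshshp

S ⇒ mQp   [S → m Q p]
mQp ⇒ mWHp   [Q → W H]
mWHp ⇒ mhQHp   [W → h Q]
mhQHp ⇒ mhWHHp   [Q → W H]
mhWHHp ⇒ mhhQHHp   [W → h Q]
mhhQHHp ⇒ mhhHHHp   [Q → H]
mhhHHHp ⇒ mhhpsSHHp   [H → p s S]
mhhpsSHHp ⇒ mhhpsmHHp   [S → m]
mhhpsmHHp ⇒ mhhpsmshHp   [H → s h]
mhhpsmshHp ⇒ mhhpsmshshp   [H → s h]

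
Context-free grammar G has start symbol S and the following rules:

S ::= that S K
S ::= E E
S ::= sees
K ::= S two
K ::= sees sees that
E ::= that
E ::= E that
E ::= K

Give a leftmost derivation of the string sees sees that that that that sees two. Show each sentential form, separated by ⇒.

S ⇒ E E ⇒ E that E ⇒ E that that E ⇒ E that that that E ⇒ K that that that E ⇒ sees sees that that that that E ⇒ sees sees that that that that K ⇒ sees sees that that that that S two ⇒ sees sees that that that that sees two

S ⇒ E E   [S ::= E E]
E E ⇒ E that E   [E ::= E that]
E that E ⇒ E that that E   [E ::= E that]
E that that E ⇒ E that that that E   [E ::= E that]
E that that that E ⇒ K that that that E   [E ::= K]
K that that that E ⇒ sees sees that that that that E   [K ::= sees sees that]
sees sees that that that that E ⇒ sees sees that that that that K   [E ::= K]
sees sees that that that that K ⇒ sees sees that that that that S two   [K ::= S two]
sees sees that that that that S two ⇒ sees sees that that that that sees two   [S ::= sees]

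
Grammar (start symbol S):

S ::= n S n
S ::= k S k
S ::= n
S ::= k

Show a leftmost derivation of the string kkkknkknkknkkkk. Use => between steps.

S=>kSk=>kkSkk=>kkkSkkk=>kkkkSkkkk=>kkkknSnkkkk=>kkkknkSknkkkk=>kkkknkkSkknkkkk=>kkkknkknkknkkkk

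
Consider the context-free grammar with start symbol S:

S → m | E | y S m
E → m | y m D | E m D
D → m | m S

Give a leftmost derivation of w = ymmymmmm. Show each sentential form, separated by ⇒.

S ⇒ E   [S → E]
E ⇒ ymD   [E → y m D]
ymD ⇒ ymmS   [D → m S]
ymmS ⇒ ymmE   [S → E]
ymmE ⇒ ymmEmD   [E → E m D]
ymmEmD ⇒ ymmymDmD   [E → y m D]
ymmymDmD ⇒ ymmymmmD   [D → m]
ymmymmmD ⇒ ymmymmmm   [D → m]

S⇒E⇒ymD⇒ymmS⇒ymmE⇒ymmEmD⇒ymmymDmD⇒ymmymmmD⇒ymmymmmm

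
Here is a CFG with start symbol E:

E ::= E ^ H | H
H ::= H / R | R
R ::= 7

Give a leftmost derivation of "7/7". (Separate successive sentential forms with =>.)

E => H   [E ::= H]
H => H/R   [H ::= H / R]
H/R => R/R   [H ::= R]
R/R => 7/R   [R ::= 7]
7/R => 7/7   [R ::= 7]

E=>H=>H/R=>R/R=>7/R=>7/7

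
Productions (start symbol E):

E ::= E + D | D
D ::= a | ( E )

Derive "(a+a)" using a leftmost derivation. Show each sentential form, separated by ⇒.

E⇒D⇒(E)⇒(E+D)⇒(D+D)⇒(a+D)⇒(a+a)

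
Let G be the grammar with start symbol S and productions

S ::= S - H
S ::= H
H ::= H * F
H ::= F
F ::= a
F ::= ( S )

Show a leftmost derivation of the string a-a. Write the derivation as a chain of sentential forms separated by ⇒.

S ⇒ S-H   [S ::= S - H]
S-H ⇒ H-H   [S ::= H]
H-H ⇒ F-H   [H ::= F]
F-H ⇒ a-H   [F ::= a]
a-H ⇒ a-F   [H ::= F]
a-F ⇒ a-a   [F ::= a]

S⇒S-H⇒H-H⇒F-H⇒a-H⇒a-F⇒a-a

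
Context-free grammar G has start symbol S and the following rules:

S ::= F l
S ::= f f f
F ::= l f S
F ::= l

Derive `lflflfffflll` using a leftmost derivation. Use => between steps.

S=>Fl=>lfSl=>lfFll=>lflfSll=>lflfFlll=>lflflfSlll=>lflflfffflll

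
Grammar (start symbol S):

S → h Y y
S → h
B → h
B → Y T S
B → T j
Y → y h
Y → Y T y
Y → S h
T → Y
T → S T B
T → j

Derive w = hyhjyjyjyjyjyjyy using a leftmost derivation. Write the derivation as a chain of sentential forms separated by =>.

S => hYy => hYTyy => hYTyTyy => hYTyTyTyy => hYTyTyTyTyy => hYTyTyTyTyTyy => hYTyTyTyTyTyTyy => hyhTyTyTyTyTyTyy => hyhjyTyTyTyTyTyy => hyhjyjyTyTyTyTyy => hyhjyjyjyTyTyTyy => hyhjyjyjyjyTyTyy => hyhjyjyjyjyjyTyy => hyhjyjyjyjyjyjyy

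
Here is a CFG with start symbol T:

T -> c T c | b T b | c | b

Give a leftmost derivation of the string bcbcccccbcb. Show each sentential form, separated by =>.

T => bTb => bcTcb => bcbTbcb => bcbcTcbcb => bcbccTccbcb => bcbcccccbcb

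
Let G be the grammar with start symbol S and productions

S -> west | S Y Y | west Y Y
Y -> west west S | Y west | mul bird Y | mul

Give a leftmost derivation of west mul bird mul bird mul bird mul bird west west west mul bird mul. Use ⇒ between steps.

S ⇒ west Y Y ⇒ west mul bird Y Y ⇒ west mul bird mul bird Y Y ⇒ west mul bird mul bird mul bird Y Y ⇒ west mul bird mul bird mul bird mul bird Y Y ⇒ west mul bird mul bird mul bird mul bird west west S Y ⇒ west mul bird mul bird mul bird mul bird west west west Y ⇒ west mul bird mul bird mul bird mul bird west west west mul bird Y ⇒ west mul bird mul bird mul bird mul bird west west west mul bird mul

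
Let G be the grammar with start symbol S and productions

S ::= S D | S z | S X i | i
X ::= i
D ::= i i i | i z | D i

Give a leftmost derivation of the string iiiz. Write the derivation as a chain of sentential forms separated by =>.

S => Sz   [S ::= S z]
Sz => SXiz   [S ::= S X i]
SXiz => iXiz   [S ::= i]
iXiz => iiiz   [X ::= i]

S => Sz => SXiz => iXiz => iiiz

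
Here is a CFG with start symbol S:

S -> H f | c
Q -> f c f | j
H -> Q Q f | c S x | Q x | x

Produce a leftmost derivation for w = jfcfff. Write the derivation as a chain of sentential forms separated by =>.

S => Hf => QQff => jQff => jfcfff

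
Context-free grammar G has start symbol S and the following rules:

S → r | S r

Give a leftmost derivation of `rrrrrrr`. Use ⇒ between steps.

S⇒Sr⇒Srr⇒Srrr⇒Srrrr⇒Srrrrr⇒Srrrrrr⇒rrrrrrr

S ⇒ Sr   [S → S r]
Sr ⇒ Srr   [S → S r]
Srr ⇒ Srrr   [S → S r]
Srrr ⇒ Srrrr   [S → S r]
Srrrr ⇒ Srrrrr   [S → S r]
Srrrrr ⇒ Srrrrrr   [S → S r]
Srrrrrr ⇒ rrrrrrr   [S → r]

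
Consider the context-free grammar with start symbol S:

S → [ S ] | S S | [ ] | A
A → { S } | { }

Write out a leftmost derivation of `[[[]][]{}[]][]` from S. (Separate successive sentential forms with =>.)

S=>SS=>[S]S=>[SS]S=>[[S]S]S=>[[[]]S]S=>[[[]]SS]S=>[[[]]SSS]S=>[[[]][]SS]S=>[[[]][]AS]S=>[[[]][]{}S]S=>[[[]][]{}[]]S=>[[[]][]{}[]][]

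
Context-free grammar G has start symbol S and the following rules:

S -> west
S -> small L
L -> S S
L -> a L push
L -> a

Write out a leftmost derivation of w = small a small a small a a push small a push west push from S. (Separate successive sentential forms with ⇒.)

S ⇒ small L ⇒ small a L push ⇒ small a S S push ⇒ small a small L S push ⇒ small a small a L push S push ⇒ small a small a S S push S push ⇒ small a small a small L S push S push ⇒ small a small a small a L push S push S push ⇒ small a small a small a a push S push S push ⇒ small a small a small a a push small L push S push ⇒ small a small a small a a push small a push S push ⇒ small a small a small a a push small a push west push

S ⇒ small L   [S -> small L]
small L ⇒ small a L push   [L -> a L push]
small a L push ⇒ small a S S push   [L -> S S]
small a S S push ⇒ small a small L S push   [S -> small L]
small a small L S push ⇒ small a small a L push S push   [L -> a L push]
small a small a L push S push ⇒ small a small a S S push S push   [L -> S S]
small a small a S S push S push ⇒ small a small a small L S push S push   [S -> small L]
small a small a small L S push S push ⇒ small a small a small a L push S push S push   [L -> a L push]
small a small a small a L push S push S push ⇒ small a small a small a a push S push S push   [L -> a]
small a small a small a a push S push S push ⇒ small a small a small a a push small L push S push   [S -> small L]
small a small a small a a push small L push S push ⇒ small a small a small a a push small a push S push   [L -> a]
small a small a small a a push small a push S push ⇒ small a small a small a a push small a push west push   [S -> west]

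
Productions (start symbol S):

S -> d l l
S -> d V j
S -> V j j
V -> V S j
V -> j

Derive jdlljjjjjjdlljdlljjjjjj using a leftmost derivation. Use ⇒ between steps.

S ⇒ Vjj ⇒ VSjjj ⇒ VSjSjjj ⇒ jSjSjjj ⇒ jdlljSjjj ⇒ jdlljVjjjjj ⇒ jdlljVSjjjjjj ⇒ jdlljVSjSjjjjjj ⇒ jdlljVSjSjSjjjjjj ⇒ jdlljjSjSjSjjjjjj ⇒ jdlljjVjjjSjSjjjjjj ⇒ jdlljjjjjjSjSjjjjjj ⇒ jdlljjjjjjdlljSjjjjjj ⇒ jdlljjjjjjdlljdlljjjjjj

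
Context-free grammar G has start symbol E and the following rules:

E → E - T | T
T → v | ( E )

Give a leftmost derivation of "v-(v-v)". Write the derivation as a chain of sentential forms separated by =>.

E=>E-T=>T-T=>v-T=>v-(E)=>v-(E-T)=>v-(T-T)=>v-(v-T)=>v-(v-v)

E => E-T   [E → E - T]
E-T => T-T   [E → T]
T-T => v-T   [T → v]
v-T => v-(E)   [T → ( E )]
v-(E) => v-(E-T)   [E → E - T]
v-(E-T) => v-(T-T)   [E → T]
v-(T-T) => v-(v-T)   [T → v]
v-(v-T) => v-(v-v)   [T → v]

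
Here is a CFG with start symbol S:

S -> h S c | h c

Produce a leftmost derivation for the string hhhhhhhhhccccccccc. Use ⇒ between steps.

S ⇒ hSc   [S -> h S c]
hSc ⇒ hhScc   [S -> h S c]
hhScc ⇒ hhhSccc   [S -> h S c]
hhhSccc ⇒ hhhhScccc   [S -> h S c]
hhhhScccc ⇒ hhhhhSccccc   [S -> h S c]
hhhhhSccccc ⇒ hhhhhhScccccc   [S -> h S c]
hhhhhhScccccc ⇒ hhhhhhhSccccccc   [S -> h S c]
hhhhhhhSccccccc ⇒ hhhhhhhhScccccccc   [S -> h S c]
hhhhhhhhScccccccc ⇒ hhhhhhhhhccccccccc   [S -> h c]

S ⇒ hSc ⇒ hhScc ⇒ hhhSccc ⇒ hhhhScccc ⇒ hhhhhSccccc ⇒ hhhhhhScccccc ⇒ hhhhhhhSccccccc ⇒ hhhhhhhhScccccccc ⇒ hhhhhhhhhccccccccc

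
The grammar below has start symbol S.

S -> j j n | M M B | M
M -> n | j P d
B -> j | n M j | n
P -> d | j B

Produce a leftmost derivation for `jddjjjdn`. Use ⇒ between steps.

S ⇒ MMB   [S -> M M B]
MMB ⇒ jPdMB   [M -> j P d]
jPdMB ⇒ jddMB   [P -> d]
jddMB ⇒ jddjPdB   [M -> j P d]
jddjPdB ⇒ jddjjBdB   [P -> j B]
jddjjBdB ⇒ jddjjjdB   [B -> j]
jddjjjdB ⇒ jddjjjdn   [B -> n]

S⇒MMB⇒jPdMB⇒jddMB⇒jddjPdB⇒jddjjBdB⇒jddjjjdB⇒jddjjjdn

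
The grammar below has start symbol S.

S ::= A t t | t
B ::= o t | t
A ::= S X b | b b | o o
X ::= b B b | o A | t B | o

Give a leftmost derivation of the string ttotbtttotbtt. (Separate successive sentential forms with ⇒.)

S ⇒ Att   [S ::= A t t]
Att ⇒ SXbtt   [A ::= S X b]
SXbtt ⇒ AttXbtt   [S ::= A t t]
AttXbtt ⇒ SXbttXbtt   [A ::= S X b]
SXbttXbtt ⇒ tXbttXbtt   [S ::= t]
tXbttXbtt ⇒ ttBbttXbtt   [X ::= t B]
ttBbttXbtt ⇒ ttotbttXbtt   [B ::= o t]
ttotbttXbtt ⇒ ttotbtttBbtt   [X ::= t B]
ttotbtttBbtt ⇒ ttotbtttotbtt   [B ::= o t]

S ⇒ Att ⇒ SXbtt ⇒ AttXbtt ⇒ SXbttXbtt ⇒ tXbttXbtt ⇒ ttBbttXbtt ⇒ ttotbttXbtt ⇒ ttotbtttBbtt ⇒ ttotbtttotbtt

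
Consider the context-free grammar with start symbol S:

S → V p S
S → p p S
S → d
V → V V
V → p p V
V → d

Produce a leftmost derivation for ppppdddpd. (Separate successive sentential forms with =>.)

S => ppS   [S → p p S]
ppS => ppVpS   [S → V p S]
ppVpS => ppVVpS   [V → V V]
ppVVpS => ppppVVpS   [V → p p V]
ppppVVpS => ppppVVVpS   [V → V V]
ppppVVVpS => ppppdVVpS   [V → d]
ppppdVVpS => ppppddVpS   [V → d]
ppppddVpS => ppppdddpS   [V → d]
ppppdddpS => ppppdddpd   [S → d]

S => ppS => ppVpS => ppVVpS => ppppVVpS => ppppVVVpS => ppppdVVpS => ppppddVpS => ppppdddpS => ppppdddpd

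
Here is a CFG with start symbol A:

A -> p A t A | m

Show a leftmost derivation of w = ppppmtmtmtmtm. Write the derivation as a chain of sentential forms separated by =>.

A => pAtA   [A -> p A t A]
pAtA => ppAtAtA   [A -> p A t A]
ppAtAtA => pppAtAtAtA   [A -> p A t A]
pppAtAtAtA => ppppAtAtAtAtA   [A -> p A t A]
ppppAtAtAtAtA => ppppmtAtAtAtA   [A -> m]
ppppmtAtAtAtA => ppppmtmtAtAtA   [A -> m]
ppppmtmtAtAtA => ppppmtmtmtAtA   [A -> m]
ppppmtmtmtAtA => ppppmtmtmtmtA   [A -> m]
ppppmtmtmtmtA => ppppmtmtmtmtm   [A -> m]

A=>pAtA=>ppAtAtA=>pppAtAtAtA=>ppppAtAtAtAtA=>ppppmtAtAtAtA=>ppppmtmtAtAtA=>ppppmtmtmtAtA=>ppppmtmtmtmtA=>ppppmtmtmtmtm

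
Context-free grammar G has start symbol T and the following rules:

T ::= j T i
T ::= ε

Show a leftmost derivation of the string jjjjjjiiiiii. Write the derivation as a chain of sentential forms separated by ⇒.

T ⇒ jTi   [T ::= j T i]
jTi ⇒ jjTii   [T ::= j T i]
jjTii ⇒ jjjTiii   [T ::= j T i]
jjjTiii ⇒ jjjjTiiii   [T ::= j T i]
jjjjTiiii ⇒ jjjjjTiiiii   [T ::= j T i]
jjjjjTiiiii ⇒ jjjjjjTiiiiii   [T ::= j T i]
jjjjjjTiiiiii ⇒ jjjjjjiiiiii   [T ::= ε]

T ⇒ jTi ⇒ jjTii ⇒ jjjTiii ⇒ jjjjTiiii ⇒ jjjjjTiiiii ⇒ jjjjjjTiiiiii ⇒ jjjjjjiiiiii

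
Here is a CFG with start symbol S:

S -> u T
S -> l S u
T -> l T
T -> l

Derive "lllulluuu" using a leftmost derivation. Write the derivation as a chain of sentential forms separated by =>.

S => lSu => llSuu => lllSuuu => llluTuuu => lllulTuuu => lllulluuu

S => lSu   [S -> l S u]
lSu => llSuu   [S -> l S u]
llSuu => lllSuuu   [S -> l S u]
lllSuuu => llluTuuu   [S -> u T]
llluTuuu => lllulTuuu   [T -> l T]
lllulTuuu => lllulluuu   [T -> l]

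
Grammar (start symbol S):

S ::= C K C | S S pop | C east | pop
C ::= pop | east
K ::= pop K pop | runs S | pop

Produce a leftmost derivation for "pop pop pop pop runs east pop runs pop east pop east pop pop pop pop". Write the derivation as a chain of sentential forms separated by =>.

S => C K C => pop K C => pop pop K pop C => pop pop pop K pop pop C => pop pop pop pop K pop pop pop C => pop pop pop pop runs S pop pop pop C => pop pop pop pop runs C K C pop pop pop C => pop pop pop pop runs east K C pop pop pop C => pop pop pop pop runs east pop K pop C pop pop pop C => pop pop pop pop runs east pop runs S pop C pop pop pop C => pop pop pop pop runs east pop runs C east pop C pop pop pop C => pop pop pop pop runs east pop runs pop east pop C pop pop pop C => pop pop pop pop runs east pop runs pop east pop east pop pop pop C => pop pop pop pop runs east pop runs pop east pop east pop pop pop pop

S => C K C   [S ::= C K C]
C K C => pop K C   [C ::= pop]
pop K C => pop pop K pop C   [K ::= pop K pop]
pop pop K pop C => pop pop pop K pop pop C   [K ::= pop K pop]
pop pop pop K pop pop C => pop pop pop pop K pop pop pop C   [K ::= pop K pop]
pop pop pop pop K pop pop pop C => pop pop pop pop runs S pop pop pop C   [K ::= runs S]
pop pop pop pop runs S pop pop pop C => pop pop pop pop runs C K C pop pop pop C   [S ::= C K C]
pop pop pop pop runs C K C pop pop pop C => pop pop pop pop runs east K C pop pop pop C   [C ::= east]
pop pop pop pop runs east K C pop pop pop C => pop pop pop pop runs east pop K pop C pop pop pop C   [K ::= pop K pop]
pop pop pop pop runs east pop K pop C pop pop pop C => pop pop pop pop runs east pop runs S pop C pop pop pop C   [K ::= runs S]
pop pop pop pop runs east pop runs S pop C pop pop pop C => pop pop pop pop runs east pop runs C east pop C pop pop pop C   [S ::= C east]
pop pop pop pop runs east pop runs C east pop C pop pop pop C => pop pop pop pop runs east pop runs pop east pop C pop pop pop C   [C ::= pop]
pop pop pop pop runs east pop runs pop east pop C pop pop pop C => pop pop pop pop runs east pop runs pop east pop east pop pop pop C   [C ::= east]
pop pop pop pop runs east pop runs pop east pop east pop pop pop C => pop pop pop pop runs east pop runs pop east pop east pop pop pop pop   [C ::= pop]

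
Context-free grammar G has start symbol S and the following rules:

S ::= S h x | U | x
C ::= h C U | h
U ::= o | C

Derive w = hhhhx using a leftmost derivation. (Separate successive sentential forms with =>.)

S => Shx => Uhx => Chx => hCUhx => hhUhx => hhChx => hhhhx

S => Shx   [S ::= S h x]
Shx => Uhx   [S ::= U]
Uhx => Chx   [U ::= C]
Chx => hCUhx   [C ::= h C U]
hCUhx => hhUhx   [C ::= h]
hhUhx => hhChx   [U ::= C]
hhChx => hhhhx   [C ::= h]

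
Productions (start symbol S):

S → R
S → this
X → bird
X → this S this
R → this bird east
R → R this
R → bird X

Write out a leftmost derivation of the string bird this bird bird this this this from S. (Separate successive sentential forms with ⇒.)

S ⇒ R   [S → R]
R ⇒ R this   [R → R this]
R this ⇒ bird X this   [R → bird X]
bird X this ⇒ bird this S this this   [X → this S this]
bird this S this this ⇒ bird this R this this   [S → R]
bird this R this this ⇒ bird this R this this this   [R → R this]
bird this R this this this ⇒ bird this bird X this this this   [R → bird X]
bird this bird X this this this ⇒ bird this bird bird this this this   [X → bird]

S ⇒ R ⇒ R this ⇒ bird X this ⇒ bird this S this this ⇒ bird this R this this ⇒ bird this R this this this ⇒ bird this bird X this this this ⇒ bird this bird bird this this this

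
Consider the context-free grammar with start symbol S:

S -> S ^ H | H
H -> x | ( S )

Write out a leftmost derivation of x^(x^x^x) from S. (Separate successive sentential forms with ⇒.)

S ⇒ S^H ⇒ H^H ⇒ x^H ⇒ x^(S) ⇒ x^(S^H) ⇒ x^(S^H^H) ⇒ x^(H^H^H) ⇒ x^(x^H^H) ⇒ x^(x^x^H) ⇒ x^(x^x^x)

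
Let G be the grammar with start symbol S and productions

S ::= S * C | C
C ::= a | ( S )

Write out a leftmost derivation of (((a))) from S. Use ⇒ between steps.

S ⇒ C ⇒ (S) ⇒ (C) ⇒ ((S)) ⇒ ((C)) ⇒ (((S))) ⇒ (((C))) ⇒ (((a)))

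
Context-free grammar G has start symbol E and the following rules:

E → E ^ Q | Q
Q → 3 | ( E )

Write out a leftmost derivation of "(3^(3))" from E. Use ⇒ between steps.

E⇒Q⇒(E)⇒(E^Q)⇒(Q^Q)⇒(3^Q)⇒(3^(E))⇒(3^(Q))⇒(3^(3))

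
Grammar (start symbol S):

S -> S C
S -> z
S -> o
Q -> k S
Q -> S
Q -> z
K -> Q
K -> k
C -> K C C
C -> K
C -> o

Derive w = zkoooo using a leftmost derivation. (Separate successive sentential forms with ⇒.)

S⇒SC⇒SCC⇒SCCC⇒zCCC⇒zKCCCC⇒zkCCCC⇒zkoCCC⇒zkooCC⇒zkoooC⇒zkoooo

S ⇒ SC   [S -> S C]
SC ⇒ SCC   [S -> S C]
SCC ⇒ SCCC   [S -> S C]
SCCC ⇒ zCCC   [S -> z]
zCCC ⇒ zKCCCC   [C -> K C C]
zKCCCC ⇒ zkCCCC   [K -> k]
zkCCCC ⇒ zkoCCC   [C -> o]
zkoCCC ⇒ zkooCC   [C -> o]
zkooCC ⇒ zkoooC   [C -> o]
zkoooC ⇒ zkoooo   [C -> o]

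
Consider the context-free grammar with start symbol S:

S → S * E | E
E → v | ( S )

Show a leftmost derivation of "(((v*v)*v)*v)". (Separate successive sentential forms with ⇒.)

S ⇒ E ⇒ (S) ⇒ (S*E) ⇒ (E*E) ⇒ ((S)*E) ⇒ ((S*E)*E) ⇒ ((E*E)*E) ⇒ (((S)*E)*E) ⇒ (((S*E)*E)*E) ⇒ (((E*E)*E)*E) ⇒ (((v*E)*E)*E) ⇒ (((v*v)*E)*E) ⇒ (((v*v)*v)*E) ⇒ (((v*v)*v)*v)

S ⇒ E   [S → E]
E ⇒ (S)   [E → ( S )]
(S) ⇒ (S*E)   [S → S * E]
(S*E) ⇒ (E*E)   [S → E]
(E*E) ⇒ ((S)*E)   [E → ( S )]
((S)*E) ⇒ ((S*E)*E)   [S → S * E]
((S*E)*E) ⇒ ((E*E)*E)   [S → E]
((E*E)*E) ⇒ (((S)*E)*E)   [E → ( S )]
(((S)*E)*E) ⇒ (((S*E)*E)*E)   [S → S * E]
(((S*E)*E)*E) ⇒ (((E*E)*E)*E)   [S → E]
(((E*E)*E)*E) ⇒ (((v*E)*E)*E)   [E → v]
(((v*E)*E)*E) ⇒ (((v*v)*E)*E)   [E → v]
(((v*v)*E)*E) ⇒ (((v*v)*v)*E)   [E → v]
(((v*v)*v)*E) ⇒ (((v*v)*v)*v)   [E → v]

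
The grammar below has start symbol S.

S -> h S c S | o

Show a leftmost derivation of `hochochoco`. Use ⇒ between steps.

S ⇒ hScS   [S -> h S c S]
hScS ⇒ hocS   [S -> o]
hocS ⇒ hochScS   [S -> h S c S]
hochScS ⇒ hochocS   [S -> o]
hochocS ⇒ hochochScS   [S -> h S c S]
hochochScS ⇒ hochochocS   [S -> o]
hochochocS ⇒ hochochoco   [S -> o]

S ⇒ hScS ⇒ hocS ⇒ hochScS ⇒ hochocS ⇒ hochochScS ⇒ hochochocS ⇒ hochochoco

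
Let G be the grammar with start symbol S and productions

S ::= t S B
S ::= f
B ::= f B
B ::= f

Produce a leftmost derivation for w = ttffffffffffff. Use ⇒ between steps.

S ⇒ tSB ⇒ ttSBB ⇒ ttfBB ⇒ ttffBB ⇒ ttfffBB ⇒ ttffffBB ⇒ ttfffffBB ⇒ ttffffffBB ⇒ ttfffffffBB ⇒ ttffffffffBB ⇒ ttfffffffffB ⇒ ttffffffffffB ⇒ ttfffffffffffB ⇒ ttffffffffffff

S ⇒ tSB   [S ::= t S B]
tSB ⇒ ttSBB   [S ::= t S B]
ttSBB ⇒ ttfBB   [S ::= f]
ttfBB ⇒ ttffBB   [B ::= f B]
ttffBB ⇒ ttfffBB   [B ::= f B]
ttfffBB ⇒ ttffffBB   [B ::= f B]
ttffffBB ⇒ ttfffffBB   [B ::= f B]
ttfffffBB ⇒ ttffffffBB   [B ::= f B]
ttffffffBB ⇒ ttfffffffBB   [B ::= f B]
ttfffffffBB ⇒ ttffffffffBB   [B ::= f B]
ttffffffffBB ⇒ ttfffffffffB   [B ::= f]
ttfffffffffB ⇒ ttffffffffffB   [B ::= f B]
ttffffffffffB ⇒ ttfffffffffffB   [B ::= f B]
ttfffffffffffB ⇒ ttffffffffffff   [B ::= f]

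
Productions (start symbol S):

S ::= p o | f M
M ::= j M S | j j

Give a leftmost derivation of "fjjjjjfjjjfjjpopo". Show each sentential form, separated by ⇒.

S ⇒ fM   [S ::= f M]
fM ⇒ fjMS   [M ::= j M S]
fjMS ⇒ fjjMSS   [M ::= j M S]
fjjMSS ⇒ fjjjMSSS   [M ::= j M S]
fjjjMSSS ⇒ fjjjjjSSS   [M ::= j j]
fjjjjjSSS ⇒ fjjjjjfMSS   [S ::= f M]
fjjjjjfMSS ⇒ fjjjjjfjMSSS   [M ::= j M S]
fjjjjjfjMSSS ⇒ fjjjjjfjjjSSS   [M ::= j j]
fjjjjjfjjjSSS ⇒ fjjjjjfjjjfMSS   [S ::= f M]
fjjjjjfjjjfMSS ⇒ fjjjjjfjjjfjjSS   [M ::= j j]
fjjjjjfjjjfjjSS ⇒ fjjjjjfjjjfjjpoS   [S ::= p o]
fjjjjjfjjjfjjpoS ⇒ fjjjjjfjjjfjjpopo   [S ::= p o]

S ⇒ fM ⇒ fjMS ⇒ fjjMSS ⇒ fjjjMSSS ⇒ fjjjjjSSS ⇒ fjjjjjfMSS ⇒ fjjjjjfjMSSS ⇒ fjjjjjfjjjSSS ⇒ fjjjjjfjjjfMSS ⇒ fjjjjjfjjjfjjSS ⇒ fjjjjjfjjjfjjpoS ⇒ fjjjjjfjjjfjjpopo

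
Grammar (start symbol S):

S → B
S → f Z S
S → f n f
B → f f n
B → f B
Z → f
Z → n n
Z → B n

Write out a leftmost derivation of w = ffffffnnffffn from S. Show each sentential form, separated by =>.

S => fZS => fBnS => ffBnS => fffBnS => ffffBnS => ffffffnnS => ffffffnnB => ffffffnnfB => ffffffnnffB => ffffffnnffffn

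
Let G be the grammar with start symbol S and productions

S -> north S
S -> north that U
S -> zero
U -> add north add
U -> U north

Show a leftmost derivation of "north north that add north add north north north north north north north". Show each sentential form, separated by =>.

S => north S => north north that U => north north that U north => north north that U north north => north north that U north north north => north north that U north north north north => north north that U north north north north north => north north that U north north north north north north => north north that U north north north north north north north => north north that add north add north north north north north north north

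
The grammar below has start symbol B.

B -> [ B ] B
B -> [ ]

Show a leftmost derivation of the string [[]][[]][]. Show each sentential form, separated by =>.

B => [B]B => [[]]B => [[]][B]B => [[]][[]]B => [[]][[]][]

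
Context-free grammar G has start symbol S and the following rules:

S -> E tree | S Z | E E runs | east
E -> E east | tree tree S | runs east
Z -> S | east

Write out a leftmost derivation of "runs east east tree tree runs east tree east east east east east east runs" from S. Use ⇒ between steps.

S ⇒ E E runs   [S -> E E runs]
E E runs ⇒ E east E runs   [E -> E east]
E east E runs ⇒ runs east east E runs   [E -> runs east]
runs east east E runs ⇒ runs east east E east runs   [E -> E east]
runs east east E east runs ⇒ runs east east E east east runs   [E -> E east]
runs east east E east east runs ⇒ runs east east E east east east runs   [E -> E east]
runs east east E east east east runs ⇒ runs east east E east east east east runs   [E -> E east]
runs east east E east east east east runs ⇒ runs east east E east east east east east runs   [E -> E east]
runs east east E east east east east east runs ⇒ runs east east E east east east east east east runs   [E -> E east]
runs east east E east east east east east east runs ⇒ runs east east tree tree S east east east east east east runs   [E -> tree tree S]
runs east east tree tree S east east east east east east runs ⇒ runs east east tree tree E tree east east east east east east runs   [S -> E tree]
runs east east tree tree E tree east east east east east east runs ⇒ runs east east tree tree runs east tree east east east east east east runs   [E -> runs east]

S ⇒ E E runs ⇒ E east E runs ⇒ runs east east E runs ⇒ runs east east E east runs ⇒ runs east east E east east runs ⇒ runs east east E east east east runs ⇒ runs east east E east east east east runs ⇒ runs east east E east east east east east runs ⇒ runs east east E east east east east east east runs ⇒ runs east east tree tree S east east east east east east runs ⇒ runs east east tree tree E tree east east east east east east runs ⇒ runs east east tree tree runs east tree east east east east east east runs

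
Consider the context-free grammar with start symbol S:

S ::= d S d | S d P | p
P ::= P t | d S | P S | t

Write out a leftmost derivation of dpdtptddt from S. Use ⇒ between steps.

S ⇒ SdP   [S ::= S d P]
SdP ⇒ dSddP   [S ::= d S d]
dSddP ⇒ dSdPddP   [S ::= S d P]
dSdPddP ⇒ dpdPddP   [S ::= p]
dpdPddP ⇒ dpdPtddP   [P ::= P t]
dpdPtddP ⇒ dpdPStddP   [P ::= P S]
dpdPStddP ⇒ dpdtStddP   [P ::= t]
dpdtStddP ⇒ dpdtptddP   [S ::= p]
dpdtptddP ⇒ dpdtptddt   [P ::= t]

S ⇒ SdP ⇒ dSddP ⇒ dSdPddP ⇒ dpdPddP ⇒ dpdPtddP ⇒ dpdPStddP ⇒ dpdtStddP ⇒ dpdtptddP ⇒ dpdtptddt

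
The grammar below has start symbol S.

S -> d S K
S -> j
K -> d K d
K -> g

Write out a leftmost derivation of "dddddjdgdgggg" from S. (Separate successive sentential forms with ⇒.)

S ⇒ dSK ⇒ ddSKK ⇒ dddSKKK ⇒ ddddSKKKK ⇒ dddddSKKKKK ⇒ dddddjKKKKK ⇒ dddddjdKdKKKK ⇒ dddddjdgdKKKK ⇒ dddddjdgdgKKK ⇒ dddddjdgdggKK ⇒ dddddjdgdgggK ⇒ dddddjdgdgggg

S ⇒ dSK   [S -> d S K]
dSK ⇒ ddSKK   [S -> d S K]
ddSKK ⇒ dddSKKK   [S -> d S K]
dddSKKK ⇒ ddddSKKKK   [S -> d S K]
ddddSKKKK ⇒ dddddSKKKKK   [S -> d S K]
dddddSKKKKK ⇒ dddddjKKKKK   [S -> j]
dddddjKKKKK ⇒ dddddjdKdKKKK   [K -> d K d]
dddddjdKdKKKK ⇒ dddddjdgdKKKK   [K -> g]
dddddjdgdKKKK ⇒ dddddjdgdgKKK   [K -> g]
dddddjdgdgKKK ⇒ dddddjdgdggKK   [K -> g]
dddddjdgdggKK ⇒ dddddjdgdgggK   [K -> g]
dddddjdgdgggK ⇒ dddddjdgdgggg   [K -> g]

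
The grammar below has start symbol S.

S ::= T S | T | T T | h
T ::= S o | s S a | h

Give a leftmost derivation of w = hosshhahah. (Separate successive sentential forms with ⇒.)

S ⇒ TS   [S ::= T S]
TS ⇒ SoS   [T ::= S o]
SoS ⇒ hoS   [S ::= h]
hoS ⇒ hoTT   [S ::= T T]
hoTT ⇒ hosSaT   [T ::= s S a]
hosSaT ⇒ hosTSaT   [S ::= T S]
hosTSaT ⇒ hossSaSaT   [T ::= s S a]
hossSaSaT ⇒ hossTSaSaT   [S ::= T S]
hossTSaSaT ⇒ hosshSaSaT   [T ::= h]
hosshSaSaT ⇒ hosshhaSaT   [S ::= h]
hosshhaSaT ⇒ hosshhahaT   [S ::= h]
hosshhahaT ⇒ hosshhahah   [T ::= h]

S⇒TS⇒SoS⇒hoS⇒hoTT⇒hosSaT⇒hosTSaT⇒hossSaSaT⇒hossTSaSaT⇒hosshSaSaT⇒hosshhaSaT⇒hosshhahaT⇒hosshhahah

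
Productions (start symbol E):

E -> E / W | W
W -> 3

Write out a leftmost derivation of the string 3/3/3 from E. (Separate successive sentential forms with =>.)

E=>E/W=>E/W/W=>W/W/W=>3/W/W=>3/3/W=>3/3/3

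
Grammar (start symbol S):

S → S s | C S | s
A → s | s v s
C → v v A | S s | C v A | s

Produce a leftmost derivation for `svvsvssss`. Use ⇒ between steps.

S ⇒ Ss ⇒ CSs ⇒ sSs ⇒ sCSs ⇒ sCvASs ⇒ svvAvASs ⇒ svvsvASs ⇒ svvsvsSs ⇒ svvsvsSss ⇒ svvsvssss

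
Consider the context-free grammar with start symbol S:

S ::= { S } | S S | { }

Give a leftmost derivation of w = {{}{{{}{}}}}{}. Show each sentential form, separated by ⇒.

S ⇒ SS ⇒ {S}S ⇒ {SS}S ⇒ {{}S}S ⇒ {{}{S}}S ⇒ {{}{{S}}}S ⇒ {{}{{SS}}}S ⇒ {{}{{{}S}}}S ⇒ {{}{{{}{}}}}S ⇒ {{}{{{}{}}}}{}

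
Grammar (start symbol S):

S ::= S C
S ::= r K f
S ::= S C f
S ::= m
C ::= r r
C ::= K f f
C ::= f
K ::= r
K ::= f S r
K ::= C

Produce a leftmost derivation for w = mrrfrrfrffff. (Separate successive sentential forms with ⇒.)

S⇒SC⇒SCfC⇒SCfCfC⇒mCfCfC⇒mrrfCfC⇒mrrfrrfC⇒mrrfrrfKff⇒mrrfrrfCff⇒mrrfrrfKffff⇒mrrfrrfrffff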